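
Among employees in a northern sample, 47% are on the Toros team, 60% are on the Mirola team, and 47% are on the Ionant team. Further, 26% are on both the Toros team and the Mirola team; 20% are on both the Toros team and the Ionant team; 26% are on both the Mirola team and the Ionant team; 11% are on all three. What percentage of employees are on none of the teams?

7%

By inclusion–exclusion:
P(at least one) = 47 + 60 + 47 − 26 − 20 − 26 + 11 = 93%
P(none) = 100% − 93% = 7%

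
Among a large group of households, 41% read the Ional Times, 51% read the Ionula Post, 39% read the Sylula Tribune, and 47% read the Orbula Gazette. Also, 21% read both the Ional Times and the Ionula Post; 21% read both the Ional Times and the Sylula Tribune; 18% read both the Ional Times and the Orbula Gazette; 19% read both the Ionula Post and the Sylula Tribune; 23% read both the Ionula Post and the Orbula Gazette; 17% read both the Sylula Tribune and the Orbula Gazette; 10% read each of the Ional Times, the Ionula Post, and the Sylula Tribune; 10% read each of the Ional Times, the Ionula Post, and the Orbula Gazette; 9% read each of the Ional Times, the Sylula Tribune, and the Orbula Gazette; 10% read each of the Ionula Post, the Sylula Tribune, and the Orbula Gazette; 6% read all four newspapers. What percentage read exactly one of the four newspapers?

33%

P(exactly one) = 41 + 51 + 39 + 47 − 2·21 − 2·21 − 2·18 − 2·19 − 2·23 − 2·17 + 3·10 + 3·10 + 3·9 + 3·10 − 4·6 = 33%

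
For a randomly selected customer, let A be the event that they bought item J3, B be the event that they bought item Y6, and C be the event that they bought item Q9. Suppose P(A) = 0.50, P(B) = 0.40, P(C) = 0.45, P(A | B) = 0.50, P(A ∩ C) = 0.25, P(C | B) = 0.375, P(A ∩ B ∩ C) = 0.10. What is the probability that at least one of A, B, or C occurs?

0.85

P(A ∩ B) = P(B)·P(A|B) = 0.40 × 0.50 = 0.20
P(B ∩ C) = P(B)·P(C|B) = 0.40 × 0.375 = 0.15
Apply inclusion-exclusion:
P(A ∪ B ∪ C) = 0.50 + 0.40 + 0.45 − 0.20 − 0.25 − 0.15 + 0.10 = 0.85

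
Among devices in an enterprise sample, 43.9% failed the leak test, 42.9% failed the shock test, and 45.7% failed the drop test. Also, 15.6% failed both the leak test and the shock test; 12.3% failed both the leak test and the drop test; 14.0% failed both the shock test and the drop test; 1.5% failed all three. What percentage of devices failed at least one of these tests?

Apply inclusion-exclusion:
P(≥1) = 43.9 + 42.9 + 45.7 − 15.6 − 12.3 − 14.0 + 1.5 = 92.1%

92.1%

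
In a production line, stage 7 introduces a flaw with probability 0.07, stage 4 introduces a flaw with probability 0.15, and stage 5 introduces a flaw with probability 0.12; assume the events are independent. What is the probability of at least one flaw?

0.30436

P(none) = (1 − 0.07) × (1 − 0.15) × (1 − 0.12) = 0.93 × 0.85 × 0.88 = 0.69564
P(at least one) = 1 − 0.69564 = 0.30436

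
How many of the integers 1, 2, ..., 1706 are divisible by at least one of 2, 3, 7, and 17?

Apply inclusion-exclusion:
floor(1706/2) + floor(1706/3) + floor(1706/7) + floor(1706/17) − floor(1706/6) − floor(1706/14) − floor(1706/34) − floor(1706/21) − floor(1706/51) − floor(1706/119) + floor(1706/42) + floor(1706/102) + floor(1706/238) + floor(1706/357) − floor(1706/714) = 853 + 568 + 243 + 100 − 284 − 121 − 50 − 81 − 33 − 14 + 40 + 16 + 7 + 4 − 2 = 1246

1246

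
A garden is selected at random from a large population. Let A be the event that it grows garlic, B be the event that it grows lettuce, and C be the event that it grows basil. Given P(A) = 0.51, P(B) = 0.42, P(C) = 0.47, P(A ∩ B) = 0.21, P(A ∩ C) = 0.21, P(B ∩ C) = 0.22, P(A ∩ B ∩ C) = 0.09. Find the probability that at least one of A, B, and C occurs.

0.85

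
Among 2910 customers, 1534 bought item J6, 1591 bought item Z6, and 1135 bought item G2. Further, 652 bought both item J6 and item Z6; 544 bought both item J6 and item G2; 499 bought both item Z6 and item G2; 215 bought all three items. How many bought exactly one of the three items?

|exactly one| = 1534 + 1591 + 1135 − 2·652 − 2·544 − 2·499 + 3·215 = 1515

1515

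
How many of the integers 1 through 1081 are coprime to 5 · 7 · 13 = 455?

216 + 154 + 83 − 30 − 16 − 11 + 2 = 398
1081 − 398 = 683

683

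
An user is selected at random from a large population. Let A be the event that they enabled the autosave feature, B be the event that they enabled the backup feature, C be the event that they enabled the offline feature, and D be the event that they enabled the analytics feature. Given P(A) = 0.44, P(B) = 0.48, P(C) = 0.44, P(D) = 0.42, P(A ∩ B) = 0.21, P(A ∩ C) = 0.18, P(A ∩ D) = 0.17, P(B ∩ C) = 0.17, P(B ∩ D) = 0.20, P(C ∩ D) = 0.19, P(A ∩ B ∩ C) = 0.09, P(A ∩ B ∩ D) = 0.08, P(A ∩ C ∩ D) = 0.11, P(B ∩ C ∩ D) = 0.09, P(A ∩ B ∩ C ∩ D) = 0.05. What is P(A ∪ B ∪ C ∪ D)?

0.98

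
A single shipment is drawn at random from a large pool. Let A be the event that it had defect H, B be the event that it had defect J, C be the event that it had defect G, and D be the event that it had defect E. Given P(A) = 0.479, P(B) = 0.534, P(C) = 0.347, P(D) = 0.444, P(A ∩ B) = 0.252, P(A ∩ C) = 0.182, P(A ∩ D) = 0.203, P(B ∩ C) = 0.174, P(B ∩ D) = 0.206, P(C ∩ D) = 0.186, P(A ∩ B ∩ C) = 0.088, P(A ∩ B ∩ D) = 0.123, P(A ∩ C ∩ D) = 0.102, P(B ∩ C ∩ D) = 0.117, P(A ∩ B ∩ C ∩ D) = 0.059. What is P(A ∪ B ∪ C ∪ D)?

0.972

P(A ∪ B ∪ C ∪ D) = 0.479 + 0.534 + 0.347 + 0.444 − 0.252 − 0.182 − 0.203 − 0.174 − 0.206 − 0.186 + 0.088 + 0.123 + 0.102 + 0.117 − 0.059 = 0.972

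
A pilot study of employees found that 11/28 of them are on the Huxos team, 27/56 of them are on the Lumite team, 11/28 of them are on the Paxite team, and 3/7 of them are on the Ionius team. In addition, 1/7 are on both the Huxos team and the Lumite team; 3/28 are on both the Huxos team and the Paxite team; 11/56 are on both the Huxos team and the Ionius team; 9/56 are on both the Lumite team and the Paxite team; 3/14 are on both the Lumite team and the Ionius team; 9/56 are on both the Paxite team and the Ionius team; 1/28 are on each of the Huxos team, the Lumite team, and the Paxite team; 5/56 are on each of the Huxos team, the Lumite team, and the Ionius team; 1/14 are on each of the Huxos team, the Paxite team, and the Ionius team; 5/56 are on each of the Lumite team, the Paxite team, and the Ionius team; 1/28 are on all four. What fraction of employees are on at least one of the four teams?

27/28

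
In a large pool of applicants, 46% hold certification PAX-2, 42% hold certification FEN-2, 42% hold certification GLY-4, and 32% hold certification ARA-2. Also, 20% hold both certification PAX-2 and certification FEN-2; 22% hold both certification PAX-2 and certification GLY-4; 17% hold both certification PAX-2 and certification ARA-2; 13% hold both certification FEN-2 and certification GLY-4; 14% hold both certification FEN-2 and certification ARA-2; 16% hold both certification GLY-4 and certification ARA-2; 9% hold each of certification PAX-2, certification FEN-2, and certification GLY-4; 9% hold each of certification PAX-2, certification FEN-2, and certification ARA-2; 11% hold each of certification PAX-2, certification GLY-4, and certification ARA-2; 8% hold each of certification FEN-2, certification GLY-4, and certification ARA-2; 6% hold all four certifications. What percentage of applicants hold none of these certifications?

9%

P(union) = 46 + 42 + 42 + 32 − 20 − 22 − 17 − 13 − 14 − 16 + 9 + 9 + 11 + 8 − 6 = 91%
P(none) = 100% − 91% = 9%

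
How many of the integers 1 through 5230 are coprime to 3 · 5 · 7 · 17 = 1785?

2250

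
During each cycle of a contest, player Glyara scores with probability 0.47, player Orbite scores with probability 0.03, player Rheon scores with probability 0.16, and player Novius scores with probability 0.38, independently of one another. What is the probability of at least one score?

0.73225672

Since the events are independent, P(none) is the product of the individual non-occurrence probabilities.
P(none) = (1 − 0.47) × (1 − 0.03) × (1 − 0.16) × (1 − 0.38) = 0.53 × 0.97 × 0.84 × 0.62 = 0.26774328
P(at least one) = 1 − 0.26774328 = 0.73225672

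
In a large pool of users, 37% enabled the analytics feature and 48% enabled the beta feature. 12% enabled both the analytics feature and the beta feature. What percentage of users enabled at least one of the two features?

73%

P(≥1) = 37 + 48 − 12 = 73%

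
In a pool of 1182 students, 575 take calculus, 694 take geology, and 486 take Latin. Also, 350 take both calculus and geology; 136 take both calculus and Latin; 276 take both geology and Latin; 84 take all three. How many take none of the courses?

Inclusion–exclusion gives
|union| = 575 + 694 + 486 − 350 − 136 − 276 + 84 = 1077
None: 1182 − 1077 = 105

105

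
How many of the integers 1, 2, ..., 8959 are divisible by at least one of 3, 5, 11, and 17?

Using inclusion–exclusion:
floor(8959/3) + floor(8959/5) + floor(8959/11) + floor(8959/17) − floor(8959/15) − floor(8959/33) − floor(8959/51) − floor(8959/55) − floor(8959/85) − floor(8959/187) + floor(8959/165) + floor(8959/255) + floor(8959/561) + floor(8959/935) − floor(8959/2805) = 2986 + 1791 + 814 + 527 − 597 − 271 − 175 − 162 − 105 − 47 + 54 + 35 + 15 + 9 − 3 = 4871

4871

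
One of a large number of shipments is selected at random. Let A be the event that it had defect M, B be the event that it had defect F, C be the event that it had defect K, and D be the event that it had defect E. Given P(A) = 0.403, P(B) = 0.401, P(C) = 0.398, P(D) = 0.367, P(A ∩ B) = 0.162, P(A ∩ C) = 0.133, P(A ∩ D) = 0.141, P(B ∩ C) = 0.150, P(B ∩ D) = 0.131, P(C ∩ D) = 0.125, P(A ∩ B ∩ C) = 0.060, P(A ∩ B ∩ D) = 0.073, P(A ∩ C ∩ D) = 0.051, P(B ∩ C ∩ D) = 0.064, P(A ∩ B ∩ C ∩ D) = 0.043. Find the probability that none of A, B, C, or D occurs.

Inclusion–exclusion gives
P(A ∪ B ∪ C ∪ D) = 0.403 + 0.401 + 0.398 + 0.367 − 0.162 − 0.133 − 0.141 − 0.150 − 0.131 − 0.125 + 0.060 + 0.073 + 0.051 + 0.064 − 0.043 = 0.932
P(none) = 1 − 0.932 = 0.068

0.068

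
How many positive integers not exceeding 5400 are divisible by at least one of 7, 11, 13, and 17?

By inclusion-exclusion,
771 + 490 + 415 + 317 − 70 − 59 − 45 − 37 − 28 − 24 + 5 + 4 + 3 + 2 − 0 = 1744

1744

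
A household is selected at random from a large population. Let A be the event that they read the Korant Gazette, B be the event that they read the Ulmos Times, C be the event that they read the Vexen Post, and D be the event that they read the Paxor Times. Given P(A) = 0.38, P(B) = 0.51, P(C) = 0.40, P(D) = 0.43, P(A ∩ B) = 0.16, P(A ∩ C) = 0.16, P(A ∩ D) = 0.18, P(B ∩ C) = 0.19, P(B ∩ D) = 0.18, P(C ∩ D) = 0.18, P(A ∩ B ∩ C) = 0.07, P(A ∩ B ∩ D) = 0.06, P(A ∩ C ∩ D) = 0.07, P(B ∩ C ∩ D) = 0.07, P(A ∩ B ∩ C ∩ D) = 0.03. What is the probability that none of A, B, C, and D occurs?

0.09

Inclusion–exclusion gives
P(A ∪ B ∪ C ∪ D) = 0.38 + 0.51 + 0.40 + 0.43 − 0.16 − 0.16 − 0.18 − 0.19 − 0.18 − 0.18 + 0.07 + 0.06 + 0.07 + 0.07 − 0.03 = 0.91
P(none) = 1 − 0.91 = 0.09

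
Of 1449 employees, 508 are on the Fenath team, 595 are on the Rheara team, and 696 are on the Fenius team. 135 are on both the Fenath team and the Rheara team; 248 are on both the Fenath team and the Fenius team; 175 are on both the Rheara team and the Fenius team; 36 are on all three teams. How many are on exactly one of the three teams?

791

Using the inclusion–exclusion count for exactly one event:
N(exactly one) = 508 + 595 + 696 − 2·135 − 2·248 − 2·175 + 3·36 = 791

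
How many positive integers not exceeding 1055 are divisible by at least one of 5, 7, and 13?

floor(1055/5) + floor(1055/7) + floor(1055/13) − floor(1055/35) − floor(1055/65) − floor(1055/91) + floor(1055/455) = 211 + 150 + 81 − 30 − 16 − 11 + 2 = 387

387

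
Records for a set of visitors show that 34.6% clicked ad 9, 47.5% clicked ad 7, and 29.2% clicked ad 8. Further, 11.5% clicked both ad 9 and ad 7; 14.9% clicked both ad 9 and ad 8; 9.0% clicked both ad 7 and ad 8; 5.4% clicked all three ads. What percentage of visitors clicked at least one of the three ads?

81.3%

P(union) = 34.6 + 47.5 + 29.2 − 11.5 − 14.9 − 9.0 + 5.4 = 81.3%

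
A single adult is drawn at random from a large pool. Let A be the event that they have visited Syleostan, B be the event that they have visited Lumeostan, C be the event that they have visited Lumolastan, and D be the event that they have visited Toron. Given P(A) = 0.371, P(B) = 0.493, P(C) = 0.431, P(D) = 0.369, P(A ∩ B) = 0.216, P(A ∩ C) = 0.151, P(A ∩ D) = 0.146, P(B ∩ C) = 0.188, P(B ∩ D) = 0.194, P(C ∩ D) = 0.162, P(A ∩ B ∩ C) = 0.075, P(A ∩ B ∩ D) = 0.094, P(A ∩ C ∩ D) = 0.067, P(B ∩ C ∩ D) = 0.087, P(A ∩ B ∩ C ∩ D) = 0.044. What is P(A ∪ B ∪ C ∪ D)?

Apply inclusion-exclusion:
P(A ∪ B ∪ C ∪ D) = 0.371 + 0.493 + 0.431 + 0.369 − 0.216 − 0.151 − 0.146 − 0.188 − 0.194 − 0.162 + 0.075 + 0.094 + 0.067 + 0.087 − 0.044 = 0.886

0.886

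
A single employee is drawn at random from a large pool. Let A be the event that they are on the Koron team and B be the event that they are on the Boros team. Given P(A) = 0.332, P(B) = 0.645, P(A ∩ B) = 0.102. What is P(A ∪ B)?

0.875

By inclusion–exclusion:
P(A ∪ B) = 0.332 + 0.645 − 0.102 = 0.875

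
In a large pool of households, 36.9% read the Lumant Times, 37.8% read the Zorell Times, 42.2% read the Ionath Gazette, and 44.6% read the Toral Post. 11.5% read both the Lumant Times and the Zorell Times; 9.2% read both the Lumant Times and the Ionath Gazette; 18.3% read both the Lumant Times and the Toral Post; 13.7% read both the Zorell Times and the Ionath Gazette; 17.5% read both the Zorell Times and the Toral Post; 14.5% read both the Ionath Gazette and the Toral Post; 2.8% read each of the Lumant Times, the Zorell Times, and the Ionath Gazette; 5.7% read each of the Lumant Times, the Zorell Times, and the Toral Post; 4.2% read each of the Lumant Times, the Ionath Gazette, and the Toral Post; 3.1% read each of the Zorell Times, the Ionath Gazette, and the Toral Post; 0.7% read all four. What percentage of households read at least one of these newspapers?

P(≥1) = 36.9 + 37.8 + 42.2 + 44.6 − 11.5 − 9.2 − 18.3 − 13.7 − 17.5 − 14.5 + 2.8 + 5.7 + 4.2 + 3.1 − 0.7 = 91.9%

91.9%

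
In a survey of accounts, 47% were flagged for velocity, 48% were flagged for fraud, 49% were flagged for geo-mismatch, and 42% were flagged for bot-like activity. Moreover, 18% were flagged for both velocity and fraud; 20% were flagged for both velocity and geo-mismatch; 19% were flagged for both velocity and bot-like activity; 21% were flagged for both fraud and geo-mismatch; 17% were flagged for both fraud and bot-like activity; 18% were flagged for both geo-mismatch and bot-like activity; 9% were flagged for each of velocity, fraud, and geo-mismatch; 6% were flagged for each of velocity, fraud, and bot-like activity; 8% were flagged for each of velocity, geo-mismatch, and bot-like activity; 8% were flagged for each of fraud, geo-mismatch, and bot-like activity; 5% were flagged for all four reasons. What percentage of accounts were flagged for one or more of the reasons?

By inclusion–exclusion:
P(union) = 47 + 48 + 49 + 42 − 18 − 20 − 19 − 21 − 17 − 18 + 9 + 6 + 8 + 8 − 5 = 99%

99%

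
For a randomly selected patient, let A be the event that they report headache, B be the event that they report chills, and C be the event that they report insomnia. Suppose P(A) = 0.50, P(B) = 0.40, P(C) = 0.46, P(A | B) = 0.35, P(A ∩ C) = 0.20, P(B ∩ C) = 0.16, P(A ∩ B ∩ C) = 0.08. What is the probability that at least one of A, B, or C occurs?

0.94

P(A ∩ B) = P(B)·P(A|B) = 0.40 × 0.35 = 0.14
P(A ∪ B ∪ C) = 0.50 + 0.40 + 0.46 − 0.14 − 0.20 − 0.16 + 0.08 = 0.94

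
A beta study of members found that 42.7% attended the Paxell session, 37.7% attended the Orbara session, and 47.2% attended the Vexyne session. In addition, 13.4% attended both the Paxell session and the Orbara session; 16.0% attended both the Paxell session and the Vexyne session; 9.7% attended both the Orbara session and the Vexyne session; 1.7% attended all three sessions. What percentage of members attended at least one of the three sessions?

Inclusion–exclusion gives
P(at least one) = 42.7 + 37.7 + 47.2 − 13.4 − 16.0 − 9.7 + 1.7 = 90.2%

90.2%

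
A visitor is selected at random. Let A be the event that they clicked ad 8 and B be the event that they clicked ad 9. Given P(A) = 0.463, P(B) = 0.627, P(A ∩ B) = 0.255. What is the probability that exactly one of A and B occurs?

0.580

By inclusion–exclusion (exactly-one form):
P(exactly one) = 0.463 + 0.627 − 2·0.255 = 0.580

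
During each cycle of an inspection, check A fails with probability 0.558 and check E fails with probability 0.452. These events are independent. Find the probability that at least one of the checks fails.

Since the events are independent, P(none) is the product of the individual non-occurrence probabilities.
P(none) = (1 − 0.558) × (1 − 0.452) = 0.442 × 0.548 = 0.242216
P(at least one) = 1 − 0.242216 = 0.757784

0.757784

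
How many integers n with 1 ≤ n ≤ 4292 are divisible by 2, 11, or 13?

2146 + 390 + 330 − 195 − 165 − 30 + 15 = 2491

2491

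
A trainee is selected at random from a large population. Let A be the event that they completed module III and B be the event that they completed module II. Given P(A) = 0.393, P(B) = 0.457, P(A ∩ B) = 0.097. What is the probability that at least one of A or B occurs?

By inclusion-exclusion,
P(A ∪ B) = 0.393 + 0.457 − 0.097 = 0.753

0.753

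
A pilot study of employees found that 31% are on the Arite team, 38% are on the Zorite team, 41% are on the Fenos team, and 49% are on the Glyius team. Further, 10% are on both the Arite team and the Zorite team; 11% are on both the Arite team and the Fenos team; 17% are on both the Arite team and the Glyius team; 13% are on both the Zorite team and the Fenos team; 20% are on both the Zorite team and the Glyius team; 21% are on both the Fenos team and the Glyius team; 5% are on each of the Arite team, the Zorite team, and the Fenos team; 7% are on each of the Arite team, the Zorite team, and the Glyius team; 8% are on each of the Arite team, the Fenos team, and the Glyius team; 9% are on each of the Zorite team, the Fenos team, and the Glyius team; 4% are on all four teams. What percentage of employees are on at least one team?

92%

P(at least one) = 31 + 38 + 41 + 49 − 10 − 11 − 17 − 13 − 20 − 21 + 5 + 7 + 8 + 9 − 4 = 92%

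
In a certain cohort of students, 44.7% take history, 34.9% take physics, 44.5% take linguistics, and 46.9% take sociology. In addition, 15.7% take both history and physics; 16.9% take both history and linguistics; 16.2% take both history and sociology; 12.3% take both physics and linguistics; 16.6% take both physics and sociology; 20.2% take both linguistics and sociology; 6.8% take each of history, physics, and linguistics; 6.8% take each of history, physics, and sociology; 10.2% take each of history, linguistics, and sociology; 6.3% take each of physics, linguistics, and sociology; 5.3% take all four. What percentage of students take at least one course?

97.9%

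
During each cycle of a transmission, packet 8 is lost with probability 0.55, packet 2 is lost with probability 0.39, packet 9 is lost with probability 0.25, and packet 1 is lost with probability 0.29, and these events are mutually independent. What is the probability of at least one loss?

P(none) = (1 − 0.55) × (1 − 0.39) × (1 − 0.25) × (1 − 0.29) = 0.45 × 0.61 × 0.75 × 0.71 = 0.14617125
P(at least one) = 1 − 0.14617125 = 0.85382875

0.85382875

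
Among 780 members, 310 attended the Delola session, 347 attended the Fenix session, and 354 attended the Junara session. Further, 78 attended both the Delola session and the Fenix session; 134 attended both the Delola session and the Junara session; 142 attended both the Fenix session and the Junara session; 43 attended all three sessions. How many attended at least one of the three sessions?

700

Inclusion–exclusion gives
N(≥1) = 310 + 347 + 354 − 78 − 134 − 142 + 43 = 700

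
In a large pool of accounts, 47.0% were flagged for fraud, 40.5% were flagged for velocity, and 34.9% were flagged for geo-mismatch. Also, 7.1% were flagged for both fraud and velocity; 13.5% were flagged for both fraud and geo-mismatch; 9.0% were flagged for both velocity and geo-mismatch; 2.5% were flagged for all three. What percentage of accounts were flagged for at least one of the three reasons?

95.3%

By inclusion-exclusion,
P(≥1) = 47.0 + 40.5 + 34.9 − 7.1 − 13.5 − 9.0 + 2.5 = 95.3%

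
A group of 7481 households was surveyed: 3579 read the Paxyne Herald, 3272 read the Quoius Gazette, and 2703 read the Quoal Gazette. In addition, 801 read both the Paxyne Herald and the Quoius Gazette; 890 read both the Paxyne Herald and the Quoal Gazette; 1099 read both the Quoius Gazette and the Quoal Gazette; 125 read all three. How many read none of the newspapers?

Apply inclusion-exclusion:
|at least one| = 3579 + 3272 + 2703 − 801 − 890 − 1099 + 125 = 6889
None: 7481 − 6889 = 592

592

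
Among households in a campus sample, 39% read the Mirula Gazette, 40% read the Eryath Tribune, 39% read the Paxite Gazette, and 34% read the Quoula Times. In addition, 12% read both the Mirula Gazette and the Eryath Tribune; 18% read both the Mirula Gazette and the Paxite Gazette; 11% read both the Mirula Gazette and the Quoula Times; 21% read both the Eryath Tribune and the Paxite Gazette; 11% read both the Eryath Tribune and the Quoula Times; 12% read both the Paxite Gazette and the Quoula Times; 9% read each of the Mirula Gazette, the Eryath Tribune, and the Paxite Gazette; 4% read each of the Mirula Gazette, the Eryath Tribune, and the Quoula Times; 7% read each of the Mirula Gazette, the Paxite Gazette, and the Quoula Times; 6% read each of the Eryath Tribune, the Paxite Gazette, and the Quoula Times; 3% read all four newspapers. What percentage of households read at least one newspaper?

Using inclusion–exclusion:
P(at least one) = 39 + 40 + 39 + 34 − 12 − 18 − 11 − 21 − 11 − 12 + 9 + 4 + 7 + 6 − 3 = 90%

90%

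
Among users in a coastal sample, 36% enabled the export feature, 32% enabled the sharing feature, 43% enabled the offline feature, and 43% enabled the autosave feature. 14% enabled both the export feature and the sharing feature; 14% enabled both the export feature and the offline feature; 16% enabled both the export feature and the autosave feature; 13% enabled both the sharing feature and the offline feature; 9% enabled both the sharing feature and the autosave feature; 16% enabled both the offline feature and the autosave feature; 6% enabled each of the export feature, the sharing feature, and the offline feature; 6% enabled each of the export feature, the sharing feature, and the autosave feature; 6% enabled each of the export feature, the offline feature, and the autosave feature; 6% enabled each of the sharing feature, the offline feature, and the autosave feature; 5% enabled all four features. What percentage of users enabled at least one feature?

91%

Using inclusion–exclusion:
P(≥1) = 36 + 32 + 43 + 43 − 14 − 14 − 16 − 13 − 9 − 16 + 6 + 6 + 6 + 6 − 5 = 91%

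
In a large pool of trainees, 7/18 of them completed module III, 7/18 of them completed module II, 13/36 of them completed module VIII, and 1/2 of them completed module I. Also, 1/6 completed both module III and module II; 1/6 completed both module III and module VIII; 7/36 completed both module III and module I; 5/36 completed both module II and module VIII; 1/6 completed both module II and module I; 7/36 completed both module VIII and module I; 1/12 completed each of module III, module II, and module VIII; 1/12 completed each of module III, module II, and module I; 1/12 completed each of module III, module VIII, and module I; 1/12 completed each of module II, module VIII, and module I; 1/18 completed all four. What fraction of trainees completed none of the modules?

P(≥1) = 7/18 + 7/18 + 13/36 + 1/2 − 1/6 − 1/6 − 7/36 − 5/36 − 1/6 − 7/36 + 1/12 + 1/12 + 1/12 + 1/12 − 1/18 = 8/9
P(none) = 1 − 8/9 = 1/9

1/9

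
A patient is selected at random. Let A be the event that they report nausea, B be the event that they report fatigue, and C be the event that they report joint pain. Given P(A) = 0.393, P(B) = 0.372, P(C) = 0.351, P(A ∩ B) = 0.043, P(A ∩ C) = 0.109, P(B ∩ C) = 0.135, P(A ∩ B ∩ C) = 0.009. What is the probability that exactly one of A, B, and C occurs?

By inclusion–exclusion (exactly-one form):
P(exactly one) = 0.393 + 0.372 + 0.351 − 2·0.043 − 2·0.109 − 2·0.135 + 3·0.009 = 0.569

0.569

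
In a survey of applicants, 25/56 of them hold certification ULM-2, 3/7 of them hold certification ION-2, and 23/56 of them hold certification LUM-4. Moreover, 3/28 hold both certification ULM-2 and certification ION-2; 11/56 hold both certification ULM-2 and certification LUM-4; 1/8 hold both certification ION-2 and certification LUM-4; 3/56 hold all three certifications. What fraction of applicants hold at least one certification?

51/56

Inclusion–exclusion gives
P(at least one) = 25/56 + 3/7 + 23/56 − 3/28 − 11/56 − 1/8 + 3/56 = 51/56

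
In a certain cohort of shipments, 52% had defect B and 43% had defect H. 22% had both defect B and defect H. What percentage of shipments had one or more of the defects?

73%

P(at least one) = 52 + 43 − 22 = 73%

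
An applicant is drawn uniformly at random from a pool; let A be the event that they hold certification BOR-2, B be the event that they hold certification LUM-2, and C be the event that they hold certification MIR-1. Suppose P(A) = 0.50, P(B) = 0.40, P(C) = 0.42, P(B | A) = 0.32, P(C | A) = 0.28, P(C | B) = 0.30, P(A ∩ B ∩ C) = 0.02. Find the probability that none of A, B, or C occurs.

P(A ∩ B) = P(A)·P(B|A) = 0.50 × 0.32 = 0.16
P(A ∩ C) = P(A)·P(C|A) = 0.50 × 0.28 = 0.14
P(B ∩ C) = P(B)·P(C|B) = 0.40 × 0.30 = 0.12
Using inclusion–exclusion:
P(A ∪ B ∪ C) = 0.50 + 0.40 + 0.42 − 0.16 − 0.14 − 0.12 + 0.02 = 0.92
P(none) = 1 − 0.92 = 0.08

0.08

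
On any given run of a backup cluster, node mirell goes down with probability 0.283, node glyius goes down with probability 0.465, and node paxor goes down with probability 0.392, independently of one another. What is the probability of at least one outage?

Independence gives P(none) = ∏(1 − pᵢ).
P(none) = (1 − 0.283) × (1 − 0.465) × (1 − 0.392) = 0.717 × 0.535 × 0.608 = 0.23322576
P(at least one) = 1 − 0.23322576 = 0.76677424

0.76677424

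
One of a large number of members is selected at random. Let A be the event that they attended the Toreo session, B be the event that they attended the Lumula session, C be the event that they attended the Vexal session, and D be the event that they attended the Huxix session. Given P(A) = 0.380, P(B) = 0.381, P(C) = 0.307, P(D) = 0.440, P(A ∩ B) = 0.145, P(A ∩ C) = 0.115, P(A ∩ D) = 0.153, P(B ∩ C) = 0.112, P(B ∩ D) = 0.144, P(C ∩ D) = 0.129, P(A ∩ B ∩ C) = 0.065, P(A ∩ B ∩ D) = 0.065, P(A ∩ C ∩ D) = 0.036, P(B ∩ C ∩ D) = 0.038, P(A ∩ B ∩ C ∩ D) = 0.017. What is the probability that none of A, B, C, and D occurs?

Apply inclusion-exclusion:
P(A ∪ B ∪ C ∪ D) = 0.380 + 0.381 + 0.307 + 0.440 − 0.145 − 0.115 − 0.153 − 0.112 − 0.144 − 0.129 + 0.065 + 0.065 + 0.036 + 0.038 − 0.017 = 0.897
P(none) = 1 − 0.897 = 0.103

0.103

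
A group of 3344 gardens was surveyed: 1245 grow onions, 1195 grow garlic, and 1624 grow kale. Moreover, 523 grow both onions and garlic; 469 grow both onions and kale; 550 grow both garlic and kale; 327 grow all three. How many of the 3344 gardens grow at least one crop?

By inclusion–exclusion:
|at least one| = 1245 + 1195 + 1624 − 523 − 469 − 550 + 327 = 2849

2849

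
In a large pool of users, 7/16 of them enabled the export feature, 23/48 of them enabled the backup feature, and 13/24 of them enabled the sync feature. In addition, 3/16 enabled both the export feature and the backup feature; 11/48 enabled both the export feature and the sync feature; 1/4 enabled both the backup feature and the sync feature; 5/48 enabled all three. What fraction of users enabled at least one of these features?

43/48

By inclusion–exclusion:
P(at least one) = 7/16 + 23/48 + 13/24 − 3/16 − 11/48 − 1/4 + 5/48 = 43/48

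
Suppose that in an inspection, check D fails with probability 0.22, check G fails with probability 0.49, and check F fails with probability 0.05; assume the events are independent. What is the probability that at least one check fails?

Since the events are independent, P(none) is the product of the individual non-occurrence probabilities.
P(none) = (1 − 0.22) × (1 − 0.49) × (1 − 0.05) = 0.78 × 0.51 × 0.95 = 0.37791
P(at least one) = 1 − 0.37791 = 0.62209

0.62209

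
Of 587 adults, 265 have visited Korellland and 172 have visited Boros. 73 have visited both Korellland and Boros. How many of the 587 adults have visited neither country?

223

|at least one| = 265 + 172 − 73 = 364
None: 587 − 364 = 223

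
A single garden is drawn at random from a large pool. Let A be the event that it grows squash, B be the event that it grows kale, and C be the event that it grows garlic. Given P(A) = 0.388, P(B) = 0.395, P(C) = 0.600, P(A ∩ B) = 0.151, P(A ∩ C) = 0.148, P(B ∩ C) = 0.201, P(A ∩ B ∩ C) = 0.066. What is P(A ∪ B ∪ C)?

By inclusion-exclusion,
P(A ∪ B ∪ C) = 0.388 + 0.395 + 0.600 − 0.151 − 0.148 − 0.201 + 0.066 = 0.949

0.949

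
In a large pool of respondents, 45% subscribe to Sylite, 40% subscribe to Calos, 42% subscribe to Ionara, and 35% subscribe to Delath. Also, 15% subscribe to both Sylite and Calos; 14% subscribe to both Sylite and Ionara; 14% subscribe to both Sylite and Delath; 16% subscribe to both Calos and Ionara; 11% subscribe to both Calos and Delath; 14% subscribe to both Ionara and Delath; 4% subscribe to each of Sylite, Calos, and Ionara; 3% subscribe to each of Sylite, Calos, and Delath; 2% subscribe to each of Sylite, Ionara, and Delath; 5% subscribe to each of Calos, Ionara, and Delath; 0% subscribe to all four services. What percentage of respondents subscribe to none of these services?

8%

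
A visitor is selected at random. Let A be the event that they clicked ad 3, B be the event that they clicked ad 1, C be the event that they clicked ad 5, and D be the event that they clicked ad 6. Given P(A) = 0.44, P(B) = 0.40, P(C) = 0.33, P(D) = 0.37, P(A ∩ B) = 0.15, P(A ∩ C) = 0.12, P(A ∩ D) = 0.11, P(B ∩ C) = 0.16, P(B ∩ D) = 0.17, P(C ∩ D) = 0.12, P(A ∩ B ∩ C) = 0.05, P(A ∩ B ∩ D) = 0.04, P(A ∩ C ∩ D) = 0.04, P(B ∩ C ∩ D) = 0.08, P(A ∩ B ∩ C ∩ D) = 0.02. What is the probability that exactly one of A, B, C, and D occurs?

0.43

By inclusion–exclusion (exactly-one form):
P(exactly one) = 0.44 + 0.40 + 0.33 + 0.37 − 2·0.15 − 2·0.12 − 2·0.11 − 2·0.16 − 2·0.17 − 2·0.12 + 3·0.05 + 3·0.04 + 3·0.04 + 3·0.08 − 4·0.02 = 0.43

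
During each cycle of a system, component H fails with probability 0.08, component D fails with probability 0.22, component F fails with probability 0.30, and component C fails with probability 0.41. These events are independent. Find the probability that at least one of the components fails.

0.7036312

P(none) = (1 − 0.08) × (1 − 0.22) × (1 − 0.30) × (1 − 0.41) = 0.92 × 0.78 × 0.70 × 0.59 = 0.2963688
P(at least one) = 1 − 0.2963688 = 0.7036312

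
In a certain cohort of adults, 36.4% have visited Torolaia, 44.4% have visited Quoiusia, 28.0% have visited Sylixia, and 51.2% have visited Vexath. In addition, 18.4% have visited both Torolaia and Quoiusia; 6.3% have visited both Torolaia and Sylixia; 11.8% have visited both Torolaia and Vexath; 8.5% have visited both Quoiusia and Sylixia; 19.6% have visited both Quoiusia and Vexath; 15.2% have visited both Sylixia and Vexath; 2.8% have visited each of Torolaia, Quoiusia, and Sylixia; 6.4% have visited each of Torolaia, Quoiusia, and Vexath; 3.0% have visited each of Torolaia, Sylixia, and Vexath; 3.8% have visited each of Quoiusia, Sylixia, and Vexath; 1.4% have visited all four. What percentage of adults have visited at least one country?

P(at least one) = 36.4 + 44.4 + 28.0 + 51.2 − 18.4 − 6.3 − 11.8 − 8.5 − 19.6 − 15.2 + 2.8 + 6.4 + 3.0 + 3.8 − 1.4 = 94.8%

94.8%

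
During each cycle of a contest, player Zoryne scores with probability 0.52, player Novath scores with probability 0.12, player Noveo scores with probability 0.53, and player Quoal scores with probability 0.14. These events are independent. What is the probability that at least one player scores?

P(none) = (1 − 0.52) × (1 − 0.12) × (1 − 0.53) × (1 − 0.14) = 0.48 × 0.88 × 0.47 × 0.86 = 0.17073408
P(at least one) = 1 − 0.17073408 = 0.82926592

0.82926592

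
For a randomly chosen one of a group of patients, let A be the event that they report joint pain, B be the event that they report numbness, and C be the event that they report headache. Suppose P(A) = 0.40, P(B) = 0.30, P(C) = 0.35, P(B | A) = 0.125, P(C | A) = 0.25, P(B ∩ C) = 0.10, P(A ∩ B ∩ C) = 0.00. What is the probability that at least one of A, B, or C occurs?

0.80

P(A ∩ B) = P(A)·P(B|A) = 0.40 × 0.125 = 0.05
P(A ∩ C) = P(A)·P(C|A) = 0.40 × 0.25 = 0.10
P(A ∪ B ∪ C) = 0.40 + 0.30 + 0.35 − 0.05 − 0.10 − 0.10 + 0.00 = 0.80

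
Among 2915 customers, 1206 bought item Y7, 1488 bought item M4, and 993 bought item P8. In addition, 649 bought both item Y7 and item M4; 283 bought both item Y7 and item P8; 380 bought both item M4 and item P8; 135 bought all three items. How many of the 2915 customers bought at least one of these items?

By inclusion–exclusion:
N(≥1) = 1206 + 1488 + 993 − 649 − 283 − 380 + 135 = 2510

2510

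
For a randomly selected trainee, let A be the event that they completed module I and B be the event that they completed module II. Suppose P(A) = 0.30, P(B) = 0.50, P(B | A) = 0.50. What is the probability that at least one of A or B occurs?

P(A ∩ B) = P(A)·P(B|A) = 0.30 × 0.50 = 0.15
P(A ∪ B) = 0.30 + 0.50 − 0.15 = 0.65

0.65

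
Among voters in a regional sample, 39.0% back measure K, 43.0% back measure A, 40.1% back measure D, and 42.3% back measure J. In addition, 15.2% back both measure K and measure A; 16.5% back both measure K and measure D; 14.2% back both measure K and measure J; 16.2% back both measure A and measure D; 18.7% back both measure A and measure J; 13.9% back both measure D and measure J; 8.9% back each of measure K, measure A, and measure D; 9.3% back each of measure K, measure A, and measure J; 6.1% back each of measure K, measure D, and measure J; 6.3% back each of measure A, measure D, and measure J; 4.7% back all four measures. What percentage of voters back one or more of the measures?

95.6%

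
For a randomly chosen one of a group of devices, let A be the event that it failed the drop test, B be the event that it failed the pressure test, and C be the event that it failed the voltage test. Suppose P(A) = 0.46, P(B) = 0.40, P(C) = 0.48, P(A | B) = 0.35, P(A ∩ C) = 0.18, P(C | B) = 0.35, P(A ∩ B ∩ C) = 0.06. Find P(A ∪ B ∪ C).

0.94

P(A ∩ B) = P(B)·P(A|B) = 0.40 × 0.35 = 0.14
P(B ∩ C) = P(B)·P(C|B) = 0.40 × 0.35 = 0.14
P(A ∪ B ∪ C) = 0.46 + 0.40 + 0.48 − 0.14 − 0.18 − 0.14 + 0.06 = 0.94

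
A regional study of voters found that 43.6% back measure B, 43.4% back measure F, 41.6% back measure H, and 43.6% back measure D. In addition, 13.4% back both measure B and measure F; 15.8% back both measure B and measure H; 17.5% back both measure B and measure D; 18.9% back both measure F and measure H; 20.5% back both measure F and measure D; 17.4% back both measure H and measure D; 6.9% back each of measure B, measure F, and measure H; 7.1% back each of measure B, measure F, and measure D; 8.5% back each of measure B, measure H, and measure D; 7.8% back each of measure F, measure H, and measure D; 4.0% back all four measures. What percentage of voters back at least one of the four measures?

Inclusion–exclusion gives
P(at least one) = 43.6 + 43.4 + 41.6 + 43.6 − 13.4 − 15.8 − 17.5 − 18.9 − 20.5 − 17.4 + 6.9 + 7.1 + 8.5 + 7.8 − 4.0 = 95.0%

95.0%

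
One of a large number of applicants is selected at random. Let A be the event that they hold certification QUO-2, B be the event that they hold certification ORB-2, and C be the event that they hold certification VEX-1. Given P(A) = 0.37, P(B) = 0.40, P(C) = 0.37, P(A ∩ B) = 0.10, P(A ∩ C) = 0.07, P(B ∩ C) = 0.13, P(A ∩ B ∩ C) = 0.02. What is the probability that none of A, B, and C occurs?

Apply inclusion-exclusion:
P(A ∪ B ∪ C) = 0.37 + 0.40 + 0.37 − 0.10 − 0.07 − 0.13 + 0.02 = 0.86
P(none) = 1 − 0.86 = 0.14

0.14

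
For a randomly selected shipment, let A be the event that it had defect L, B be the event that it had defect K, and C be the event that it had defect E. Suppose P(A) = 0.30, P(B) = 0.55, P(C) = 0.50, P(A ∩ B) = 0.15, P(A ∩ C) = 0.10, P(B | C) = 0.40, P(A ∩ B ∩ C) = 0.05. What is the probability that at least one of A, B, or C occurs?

P(B ∩ C) = P(C)·P(B|C) = 0.50 × 0.40 = 0.20
Inclusion–exclusion gives
P(A ∪ B ∪ C) = 0.30 + 0.55 + 0.50 − 0.15 − 0.10 − 0.20 + 0.05 = 0.95

0.95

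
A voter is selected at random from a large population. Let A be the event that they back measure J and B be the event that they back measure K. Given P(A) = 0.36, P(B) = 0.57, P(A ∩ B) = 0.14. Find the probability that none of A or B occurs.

Inclusion–exclusion gives
P(A ∪ B) = 0.36 + 0.57 − 0.14 = 0.79
P(none) = 1 − 0.79 = 0.21

0.21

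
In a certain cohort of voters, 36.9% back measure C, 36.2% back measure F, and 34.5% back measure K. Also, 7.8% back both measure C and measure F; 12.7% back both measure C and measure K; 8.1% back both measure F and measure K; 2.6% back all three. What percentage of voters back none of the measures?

18.4%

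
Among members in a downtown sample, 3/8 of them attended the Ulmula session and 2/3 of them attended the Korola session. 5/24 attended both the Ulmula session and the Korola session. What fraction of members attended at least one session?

5/6

P(union) = 3/8 + 2/3 − 5/24 = 5/6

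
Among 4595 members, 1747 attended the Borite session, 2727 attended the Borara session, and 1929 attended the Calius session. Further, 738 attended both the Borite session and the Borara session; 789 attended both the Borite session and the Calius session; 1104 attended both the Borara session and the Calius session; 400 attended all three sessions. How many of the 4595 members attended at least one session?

4172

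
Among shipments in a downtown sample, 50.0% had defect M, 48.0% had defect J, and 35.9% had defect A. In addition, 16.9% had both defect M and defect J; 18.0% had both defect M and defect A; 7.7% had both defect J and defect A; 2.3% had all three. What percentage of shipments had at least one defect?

Inclusion–exclusion gives
P(at least one) = 50.0 + 48.0 + 35.9 − 16.9 − 18.0 − 7.7 + 2.3 = 93.6%

93.6%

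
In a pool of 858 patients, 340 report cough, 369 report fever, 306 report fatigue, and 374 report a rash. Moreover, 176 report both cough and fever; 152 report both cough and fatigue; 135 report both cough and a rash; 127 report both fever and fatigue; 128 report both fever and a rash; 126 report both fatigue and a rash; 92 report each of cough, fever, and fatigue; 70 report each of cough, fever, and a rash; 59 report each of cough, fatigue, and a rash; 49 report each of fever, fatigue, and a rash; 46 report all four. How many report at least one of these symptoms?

769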